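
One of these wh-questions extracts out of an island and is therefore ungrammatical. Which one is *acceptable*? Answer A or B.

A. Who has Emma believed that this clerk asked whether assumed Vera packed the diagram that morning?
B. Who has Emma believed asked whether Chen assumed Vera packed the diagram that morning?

B

In A, the wh-phrase is extracted from inside a wh-island (introduced by "whether"), which blocks movement.
In B, the extraction path crosses only that-complement boundaries, which are transparent.
So B is grammatical.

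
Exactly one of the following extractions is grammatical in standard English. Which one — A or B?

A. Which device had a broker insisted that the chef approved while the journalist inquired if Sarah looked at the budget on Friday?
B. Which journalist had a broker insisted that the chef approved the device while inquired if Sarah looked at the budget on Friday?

In B, the wh-phrase is extracted from inside an adjunct island (introduced by "while"), which blocks movement.
In A, the extraction path crosses only that-complement boundaries, which are transparent.
So A is grammatical.

A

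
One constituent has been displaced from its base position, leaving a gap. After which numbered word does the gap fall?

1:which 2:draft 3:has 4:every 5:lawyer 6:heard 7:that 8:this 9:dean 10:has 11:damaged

11

The displaced element is "which draft" (word 2).
It is linked across 1 clause boundary (that).
It functions as the direct object of "damaged", so the gap sits immediately after word 11 ("damaged").
Base order: Every lawyer has heard that this dean has damaged which draft.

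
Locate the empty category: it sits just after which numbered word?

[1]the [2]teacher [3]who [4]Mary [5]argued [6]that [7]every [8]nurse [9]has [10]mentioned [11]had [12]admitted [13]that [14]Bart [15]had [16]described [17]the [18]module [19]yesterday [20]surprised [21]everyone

10

The displaced element is "the teacher" (word 2).
It is linked across 2 clause boundaries (that → Ø).
It functions as the subject of "admitted", so the gap sits immediately after word 10 ("mentioned").
Base order: Mary argued that every nurse has mentioned the teacher had admitted that Bart had described the module yesterday.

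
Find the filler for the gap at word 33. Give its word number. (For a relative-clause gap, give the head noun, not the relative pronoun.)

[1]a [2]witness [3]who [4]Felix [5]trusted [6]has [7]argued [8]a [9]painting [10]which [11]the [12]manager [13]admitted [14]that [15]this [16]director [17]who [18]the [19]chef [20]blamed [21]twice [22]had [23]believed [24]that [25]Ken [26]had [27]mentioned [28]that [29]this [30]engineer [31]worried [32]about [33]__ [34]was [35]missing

The gap at 33 is the prepositional object of "worried", inside a relative clause.
The relative pronoun is "which" (word 10); it is bound by the head noun immediately before it.
Its filler is the head noun "painting", at word 9.

9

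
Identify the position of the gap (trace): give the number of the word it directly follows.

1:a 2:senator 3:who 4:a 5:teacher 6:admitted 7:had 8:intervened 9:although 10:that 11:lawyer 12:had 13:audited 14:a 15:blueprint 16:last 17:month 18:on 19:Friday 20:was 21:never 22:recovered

The displaced element is "a senator" (word 2).
It is linked across 1 clause boundary (Ø).
It functions as the subject of "intervened", so the gap sits immediately after word 6 ("admitted").
Base order: A teacher admitted that a senator had intervened although that lawyer had audited a blueprint last month on Friday.

6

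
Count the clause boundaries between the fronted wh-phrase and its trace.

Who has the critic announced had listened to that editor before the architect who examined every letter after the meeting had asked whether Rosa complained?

"who" is extracted from the subject of "listened".
Boundaries crossed, outermost first: [Ø] — 1 in total.

1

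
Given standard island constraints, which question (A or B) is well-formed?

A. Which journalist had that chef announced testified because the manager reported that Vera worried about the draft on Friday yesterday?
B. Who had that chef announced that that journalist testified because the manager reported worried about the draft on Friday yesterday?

In B, the wh-phrase is extracted from inside an adjunct island (introduced by "because"), which blocks movement.
In A, the extraction path crosses only that-complement boundaries, which are transparent.
So A is grammatical.

A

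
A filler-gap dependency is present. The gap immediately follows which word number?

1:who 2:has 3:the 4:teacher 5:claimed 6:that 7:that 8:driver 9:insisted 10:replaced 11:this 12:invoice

The displaced element is "who" (word 1).
It is linked across 2 clause boundaries (that → Ø).
It functions as the subject of "replaced", so the gap sits immediately after word 9 ("insisted").
Base order: The teacher has claimed that that driver insisted that who replaced this invoice.

9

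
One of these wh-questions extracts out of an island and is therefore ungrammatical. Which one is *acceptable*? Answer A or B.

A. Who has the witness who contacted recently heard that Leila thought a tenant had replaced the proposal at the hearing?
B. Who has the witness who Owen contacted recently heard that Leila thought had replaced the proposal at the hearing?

In A, the wh-phrase is extracted from inside a complex-NP island (relative clause) (introduced by "who"), which blocks movement.
In B, the extraction path crosses only that-complement boundaries, which are transparent.
So B is grammatical.

B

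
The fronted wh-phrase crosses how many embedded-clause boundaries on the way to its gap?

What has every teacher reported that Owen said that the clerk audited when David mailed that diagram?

"what" is extracted from the object of "audited".
Boundaries crossed, outermost first: [that], [that] — 2 in total.

2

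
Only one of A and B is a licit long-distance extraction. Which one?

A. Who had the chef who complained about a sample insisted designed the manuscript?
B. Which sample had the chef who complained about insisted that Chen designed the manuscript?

In B, the wh-phrase is extracted from inside a complex-NP island (relative clause) (introduced by "who"), which blocks movement.
In A, the extraction path crosses only that-complement boundaries, which are transparent.
So A is grammatical.

A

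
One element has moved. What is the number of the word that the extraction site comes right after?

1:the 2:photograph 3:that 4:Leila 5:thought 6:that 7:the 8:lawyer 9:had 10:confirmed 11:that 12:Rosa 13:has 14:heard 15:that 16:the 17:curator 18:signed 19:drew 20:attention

The displaced element is "the photograph" (word 2).
It is linked across 3 clause boundaries (that → that → that).
It functions as the direct object of "signed", so the gap sits immediately after word 18 ("signed").
Base order: Leila thought that the lawyer had confirmed that Rosa has heard that the curator signed the photograph.

18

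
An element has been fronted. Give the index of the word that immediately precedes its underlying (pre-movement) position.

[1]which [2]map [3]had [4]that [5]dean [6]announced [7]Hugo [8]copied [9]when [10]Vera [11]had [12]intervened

8

The displaced element is "which map" (word 2).
It is linked across 1 clause boundary (Ø).
It functions as the direct object of "copied", so the gap sits immediately after word 8 ("copied").
Base order: That dean had announced Hugo copied which map when Vera had intervened.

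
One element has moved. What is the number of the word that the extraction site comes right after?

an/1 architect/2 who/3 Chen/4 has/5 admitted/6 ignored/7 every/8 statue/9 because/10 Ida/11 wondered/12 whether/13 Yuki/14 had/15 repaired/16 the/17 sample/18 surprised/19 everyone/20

6

The displaced element is "an architect" (word 2).
It is linked across 1 clause boundary (Ø).
It functions as the subject of "ignored", so the gap sits immediately after word 6 ("admitted").
Base order: Chen has admitted an architect ignored every statue because Ida wondered whether Yuki had repaired the sample.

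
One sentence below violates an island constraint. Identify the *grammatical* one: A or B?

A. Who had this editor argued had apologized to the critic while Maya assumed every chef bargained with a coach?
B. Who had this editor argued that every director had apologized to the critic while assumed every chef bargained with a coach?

In B, the wh-phrase is extracted from inside an adjunct island (introduced by "while"), which blocks movement.
In A, the extraction path crosses only that-complement boundaries, which are transparent.
So A is grammatical.

A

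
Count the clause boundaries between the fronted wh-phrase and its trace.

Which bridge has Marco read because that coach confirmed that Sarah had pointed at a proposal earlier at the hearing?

"which bridge" originates inside the matrix clause — no clause boundary is crossed.

0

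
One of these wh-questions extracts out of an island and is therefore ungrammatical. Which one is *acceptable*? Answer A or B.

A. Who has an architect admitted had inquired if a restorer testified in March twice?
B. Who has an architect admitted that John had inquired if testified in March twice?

A

In B, the wh-phrase is extracted from inside a wh-island (introduced by "if"), which blocks movement.
In A, the extraction path crosses only that-complement boundaries, which are transparent.
So A is grammatical.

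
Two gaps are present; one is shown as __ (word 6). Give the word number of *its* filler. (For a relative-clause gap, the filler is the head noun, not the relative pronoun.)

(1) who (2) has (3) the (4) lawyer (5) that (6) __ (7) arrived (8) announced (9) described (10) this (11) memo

4

The marked gap is inside the relative clause, the subject of "arrived".
Its filler is the head noun "lawyer" (via "that"), at word 4.
(The other dependency links word 1 to a gap after word 8.)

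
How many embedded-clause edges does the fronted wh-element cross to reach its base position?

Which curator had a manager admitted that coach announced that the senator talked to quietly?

2

"which curator" is extracted from the PP object of "talked".
Boundaries crossed, outermost first: [Ø], [that] — 2 in total.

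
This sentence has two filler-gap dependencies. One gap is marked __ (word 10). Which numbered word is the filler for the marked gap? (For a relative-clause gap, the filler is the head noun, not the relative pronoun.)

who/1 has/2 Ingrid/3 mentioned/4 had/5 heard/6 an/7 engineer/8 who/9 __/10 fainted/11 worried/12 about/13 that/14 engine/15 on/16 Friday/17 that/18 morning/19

The marked gap is inside the relative clause, the subject of "fainted".
Its filler is the head noun "engineer" (via "who"), at word 8.
(The other dependency links word 1 to a gap after word 4.)

8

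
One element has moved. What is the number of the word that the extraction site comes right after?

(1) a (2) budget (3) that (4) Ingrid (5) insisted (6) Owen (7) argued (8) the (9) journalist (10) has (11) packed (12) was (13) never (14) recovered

The displaced element is "a budget" (word 2).
It is linked across 2 clause boundaries (Ø → Ø).
It functions as the direct object of "packed", so the gap sits immediately after word 11 ("packed").
Base order: Ingrid insisted Owen argued the journalist has packed a budget.

11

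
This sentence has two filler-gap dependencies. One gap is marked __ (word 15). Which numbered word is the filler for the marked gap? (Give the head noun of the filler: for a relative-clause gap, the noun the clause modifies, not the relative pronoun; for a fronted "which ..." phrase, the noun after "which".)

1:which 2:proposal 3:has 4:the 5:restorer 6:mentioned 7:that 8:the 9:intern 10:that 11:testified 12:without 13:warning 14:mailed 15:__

The marked gap is the direct object of "mailed".
Its filler is the fronted wh-phrase "which proposal", at word 2.
(The other dependency links word 9 to a gap after word 10.)

2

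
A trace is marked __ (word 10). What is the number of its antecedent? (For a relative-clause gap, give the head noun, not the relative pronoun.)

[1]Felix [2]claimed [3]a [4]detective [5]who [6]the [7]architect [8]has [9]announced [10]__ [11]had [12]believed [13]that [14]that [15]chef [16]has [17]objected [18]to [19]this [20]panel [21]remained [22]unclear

4

The gap at 10 is the subject of "believed", inside a relative clause.
The relative pronoun is "who" (word 5); it is bound by the head noun immediately before it.
Its filler is the head noun "detective", at word 4.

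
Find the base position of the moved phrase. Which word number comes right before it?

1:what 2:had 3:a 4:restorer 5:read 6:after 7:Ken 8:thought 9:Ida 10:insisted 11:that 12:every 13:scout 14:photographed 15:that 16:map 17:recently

The displaced element is "what" (word 1).
It functions as the direct object of "read", so the gap sits immediately after word 5 ("read").
Base order: A restorer had read what after Ken thought Ida insisted that every scout photographed that map recently.

5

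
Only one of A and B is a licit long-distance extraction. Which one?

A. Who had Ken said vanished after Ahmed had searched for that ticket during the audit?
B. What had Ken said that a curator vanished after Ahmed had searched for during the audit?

In B, the wh-phrase is extracted from inside an adjunct island (introduced by "after"), which blocks movement.
In A, the extraction path crosses only that-complement boundaries, which are transparent.
So A is grammatical.

A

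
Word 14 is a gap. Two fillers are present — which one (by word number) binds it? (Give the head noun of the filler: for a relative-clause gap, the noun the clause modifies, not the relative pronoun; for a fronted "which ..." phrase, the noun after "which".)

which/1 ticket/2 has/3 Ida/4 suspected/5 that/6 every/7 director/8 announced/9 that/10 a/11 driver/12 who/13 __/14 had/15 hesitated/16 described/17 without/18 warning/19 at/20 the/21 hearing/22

12

The marked gap is inside the relative clause, the subject of "hesitated".
Its filler is the head noun "driver" (via "who"), at word 12.
(The other dependency links word 2 to a gap after word 17.)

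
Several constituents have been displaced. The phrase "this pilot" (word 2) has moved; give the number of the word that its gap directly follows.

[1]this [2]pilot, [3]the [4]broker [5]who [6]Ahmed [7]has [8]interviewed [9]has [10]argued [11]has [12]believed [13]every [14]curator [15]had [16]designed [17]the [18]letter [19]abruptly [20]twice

10

The displaced element is "this pilot" (word 2).
It is linked across 1 clause boundary (Ø).
It functions as the subject of "believed", so the gap sits immediately after word 10 ("argued").
Base order: The broker who Ahmed has interviewed has argued that this pilot has believed every curator had designed the letter abruptly twice.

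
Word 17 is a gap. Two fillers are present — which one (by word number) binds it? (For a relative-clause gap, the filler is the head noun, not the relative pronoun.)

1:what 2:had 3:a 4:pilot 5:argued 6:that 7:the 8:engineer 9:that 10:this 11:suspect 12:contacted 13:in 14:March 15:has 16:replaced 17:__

1

The marked gap is the direct object of "replaced".
Its filler is the fronted wh-phrase "what", at word 1.
(The other dependency links word 8 to a gap after word 12.)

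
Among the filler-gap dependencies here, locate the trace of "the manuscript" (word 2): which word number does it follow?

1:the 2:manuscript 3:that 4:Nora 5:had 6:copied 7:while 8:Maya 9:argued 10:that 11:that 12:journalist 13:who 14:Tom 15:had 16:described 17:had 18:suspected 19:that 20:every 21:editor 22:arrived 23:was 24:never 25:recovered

The displaced element is "the manuscript" (word 2).
It functions as the direct object of "copied", so the gap sits immediately after word 6 ("copied").
Base order: Nora had copied the manuscript while Maya argued that that journalist who Tom had described had suspected that every editor arrived.

6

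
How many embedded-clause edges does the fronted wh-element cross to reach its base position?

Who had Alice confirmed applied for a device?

"who" is extracted from the subject of "applied".
Boundaries crossed, outermost first: [Ø] — 1 in total.

1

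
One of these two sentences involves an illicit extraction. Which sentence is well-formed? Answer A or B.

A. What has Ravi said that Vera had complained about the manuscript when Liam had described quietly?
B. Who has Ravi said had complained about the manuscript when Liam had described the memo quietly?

In A, the wh-phrase is extracted from inside an adjunct island (introduced by "when"), which blocks movement.
In B, the extraction path crosses only that-complement boundaries, which are transparent.
So B is grammatical.

B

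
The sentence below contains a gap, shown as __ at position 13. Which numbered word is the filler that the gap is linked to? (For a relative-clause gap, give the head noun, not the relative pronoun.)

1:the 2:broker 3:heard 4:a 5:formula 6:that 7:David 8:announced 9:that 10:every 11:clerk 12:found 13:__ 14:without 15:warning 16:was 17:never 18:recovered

The gap at 13 is the object of "found", inside a relative clause.
The relative pronoun is "that" (word 6); it is bound by the head noun immediately before it.
Its filler is the head noun "formula", at word 5.

5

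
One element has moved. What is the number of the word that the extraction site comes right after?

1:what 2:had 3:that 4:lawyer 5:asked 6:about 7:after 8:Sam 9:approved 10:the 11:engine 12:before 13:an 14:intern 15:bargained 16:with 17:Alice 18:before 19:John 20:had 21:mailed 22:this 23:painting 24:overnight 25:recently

6

The displaced element is "what" (word 1).
It functions as the object of the preposition "about" of "asked", so the gap sits immediately after word 6 ("about").
Base order: That lawyer had asked about what after Sam approved the engine before an intern bargained with Alice before John had mailed this painting overnight recently.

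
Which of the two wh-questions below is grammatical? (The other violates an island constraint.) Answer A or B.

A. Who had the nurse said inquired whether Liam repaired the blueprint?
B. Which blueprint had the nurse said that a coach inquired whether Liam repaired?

A

In B, the wh-phrase is extracted from inside a wh-island (introduced by "whether"), which blocks movement.
In A, the extraction path crosses only that-complement boundaries, which are transparent.
So A is grammatical.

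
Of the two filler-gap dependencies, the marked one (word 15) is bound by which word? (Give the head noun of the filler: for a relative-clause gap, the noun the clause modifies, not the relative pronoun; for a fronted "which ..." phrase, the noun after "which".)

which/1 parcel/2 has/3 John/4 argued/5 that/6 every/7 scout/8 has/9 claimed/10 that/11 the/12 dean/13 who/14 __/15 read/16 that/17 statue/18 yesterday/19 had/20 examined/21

13

The marked gap is inside the relative clause, the subject of "read".
Its filler is the head noun "dean" (via "who"), at word 13.
(The other dependency links word 2 to a gap after word 21.)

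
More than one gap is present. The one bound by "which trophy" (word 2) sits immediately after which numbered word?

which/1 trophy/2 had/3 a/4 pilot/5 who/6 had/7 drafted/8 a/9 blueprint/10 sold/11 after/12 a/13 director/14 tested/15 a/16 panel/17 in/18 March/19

The displaced element is "which trophy" (word 2).
It functions as the direct object of "sold", so the gap sits immediately after word 11 ("sold").
Base order: A pilot who had drafted a blueprint had sold which trophy after a director tested a panel in March.

11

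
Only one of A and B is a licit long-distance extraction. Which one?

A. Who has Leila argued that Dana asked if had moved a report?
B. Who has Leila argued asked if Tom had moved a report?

B

In A, the wh-phrase is extracted from inside a wh-island (introduced by "if"), which blocks movement.
In B, the extraction path crosses only that-complement boundaries, which are transparent.
So B is grammatical.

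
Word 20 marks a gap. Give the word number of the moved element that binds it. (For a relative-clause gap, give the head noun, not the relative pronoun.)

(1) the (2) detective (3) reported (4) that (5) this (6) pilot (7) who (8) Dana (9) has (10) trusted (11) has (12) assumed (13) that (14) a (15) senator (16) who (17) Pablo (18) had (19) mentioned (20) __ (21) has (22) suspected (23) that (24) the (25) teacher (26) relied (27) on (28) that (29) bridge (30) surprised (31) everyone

15

The gap at 20 is the subject of "suspected", inside a relative clause.
The relative pronoun is "who" (word 16); it is bound by the head noun immediately before it.
Its filler is the head noun "senator", at word 15.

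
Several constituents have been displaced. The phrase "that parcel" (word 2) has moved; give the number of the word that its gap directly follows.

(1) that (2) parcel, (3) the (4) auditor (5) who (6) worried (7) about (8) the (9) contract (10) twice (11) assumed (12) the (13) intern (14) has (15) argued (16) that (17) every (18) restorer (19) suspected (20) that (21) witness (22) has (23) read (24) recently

The displaced element is "that parcel" (word 2).
It is linked across 3 clause boundaries (Ø → that → Ø).
It functions as the direct object of "read", so the gap sits immediately after word 23 ("read").
Base order: The auditor who worried about the contract twice assumed the intern has argued that every restorer suspected that witness has read that parcel recently.

23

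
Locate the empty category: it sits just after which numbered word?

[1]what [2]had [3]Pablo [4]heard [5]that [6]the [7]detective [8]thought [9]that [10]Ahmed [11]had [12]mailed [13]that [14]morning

12

The displaced element is "what" (word 1).
It is linked across 2 clause boundaries (that → that).
It functions as the direct object of "mailed", so the gap sits immediately after word 12 ("mailed").
Base order: Pablo had heard that the detective thought that Ahmed had mailed what that morning.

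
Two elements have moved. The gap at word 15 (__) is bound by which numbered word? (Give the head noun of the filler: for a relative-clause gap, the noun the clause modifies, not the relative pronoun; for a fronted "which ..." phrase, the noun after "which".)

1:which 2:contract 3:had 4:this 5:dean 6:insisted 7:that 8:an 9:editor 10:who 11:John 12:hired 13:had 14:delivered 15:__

The marked gap is the direct object of "delivered".
Its filler is the fronted wh-phrase "which contract", at word 2.
(The other dependency links word 9 to a gap after word 12.)

2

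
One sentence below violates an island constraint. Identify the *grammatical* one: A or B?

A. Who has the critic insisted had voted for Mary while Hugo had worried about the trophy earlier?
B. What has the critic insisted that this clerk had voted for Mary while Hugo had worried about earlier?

A

In B, the wh-phrase is extracted from inside an adjunct island (introduced by "while"), which blocks movement.
In A, the extraction path crosses only that-complement boundaries, which are transparent.
So A is grammatical.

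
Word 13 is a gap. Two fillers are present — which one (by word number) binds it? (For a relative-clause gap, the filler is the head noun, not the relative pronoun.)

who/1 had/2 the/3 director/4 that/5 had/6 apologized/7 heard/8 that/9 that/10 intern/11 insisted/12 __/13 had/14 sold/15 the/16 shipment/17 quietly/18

The marked gap is the subject of "sold".
Its filler is the fronted wh-phrase "who", at word 1.
(The other dependency links word 4 to a gap after word 5.)

1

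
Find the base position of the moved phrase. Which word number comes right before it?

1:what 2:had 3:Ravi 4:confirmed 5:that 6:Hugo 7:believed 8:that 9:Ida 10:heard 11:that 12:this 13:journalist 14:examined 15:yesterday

The displaced element is "what" (word 1).
It is linked across 3 clause boundaries (that → that → that).
It functions as the direct object of "examined", so the gap sits immediately after word 14 ("examined").
Base order: Ravi had confirmed that Hugo believed that Ida heard that this journalist examined what yesterday.

14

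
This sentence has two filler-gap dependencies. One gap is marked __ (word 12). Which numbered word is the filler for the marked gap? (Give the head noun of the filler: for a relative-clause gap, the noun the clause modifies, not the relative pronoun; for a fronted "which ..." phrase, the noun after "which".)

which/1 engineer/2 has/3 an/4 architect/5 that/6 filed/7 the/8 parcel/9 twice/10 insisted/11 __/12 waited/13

2

The marked gap is the subject of "waited".
Its filler is the fronted wh-phrase "which engineer", at word 2.
(The other dependency links word 5 to a gap after word 6.)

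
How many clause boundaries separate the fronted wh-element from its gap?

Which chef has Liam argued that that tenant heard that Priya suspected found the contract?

"which chef" is extracted from the subject of "found".
Boundaries crossed, outermost first: [that], [that], [Ø] — 3 in total.

3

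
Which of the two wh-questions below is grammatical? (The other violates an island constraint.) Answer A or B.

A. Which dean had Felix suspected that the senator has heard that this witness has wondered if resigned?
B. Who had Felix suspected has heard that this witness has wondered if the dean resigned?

In A, the wh-phrase is extracted from inside a wh-island (introduced by "if"), which blocks movement.
In B, the extraction path crosses only that-complement boundaries, which are transparent.
So B is grammatical.

B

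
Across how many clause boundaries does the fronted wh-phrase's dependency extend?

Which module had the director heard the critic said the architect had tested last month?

"which module" is extracted from the object of "tested".
Boundaries crossed, outermost first: [Ø], [Ø] — 2 in total.

2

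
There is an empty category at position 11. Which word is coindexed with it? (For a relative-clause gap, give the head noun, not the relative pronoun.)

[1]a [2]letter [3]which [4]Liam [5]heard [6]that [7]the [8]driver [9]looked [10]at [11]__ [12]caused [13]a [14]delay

The gap at 11 is the prepositional object of "looked", inside a relative clause.
The relative pronoun is "which" (word 3); it is bound by the head noun immediately before it.
Its filler is the head noun "letter", at word 2.

2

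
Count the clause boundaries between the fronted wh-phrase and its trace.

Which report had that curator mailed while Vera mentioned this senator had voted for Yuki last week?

"which report" originates inside the matrix clause — no clause boundary is crossed.

0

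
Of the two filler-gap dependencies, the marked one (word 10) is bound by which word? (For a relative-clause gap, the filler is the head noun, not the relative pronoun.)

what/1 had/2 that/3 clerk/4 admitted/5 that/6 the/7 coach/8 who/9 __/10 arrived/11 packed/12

The marked gap is inside the relative clause, the subject of "arrived".
Its filler is the head noun "coach" (via "who"), at word 8.
(The other dependency links word 1 to a gap after word 12.)

8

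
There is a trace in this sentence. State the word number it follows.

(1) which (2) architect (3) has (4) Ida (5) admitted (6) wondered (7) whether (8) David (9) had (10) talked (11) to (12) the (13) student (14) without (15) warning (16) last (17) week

5

The displaced element is "which architect" (word 2).
It is linked across 1 clause boundary (Ø).
It functions as the subject of "wondered", so the gap sits immediately after word 5 ("admitted").
Base order: Ida has admitted that which architect wondered whether David had talked to the student without warning last week.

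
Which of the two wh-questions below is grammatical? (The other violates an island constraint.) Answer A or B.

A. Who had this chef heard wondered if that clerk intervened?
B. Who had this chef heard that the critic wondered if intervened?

In B, the wh-phrase is extracted from inside a wh-island (introduced by "if"), which blocks movement.
In A, the extraction path crosses only that-complement boundaries, which are transparent.
So A is grammatical.

A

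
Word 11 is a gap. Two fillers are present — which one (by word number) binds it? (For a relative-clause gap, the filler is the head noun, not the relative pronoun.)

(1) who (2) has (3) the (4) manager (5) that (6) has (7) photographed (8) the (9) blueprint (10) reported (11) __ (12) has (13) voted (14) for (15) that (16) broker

The marked gap is the subject of "voted".
Its filler is the fronted wh-phrase "who", at word 1.
(The other dependency links word 4 to a gap after word 5.)

1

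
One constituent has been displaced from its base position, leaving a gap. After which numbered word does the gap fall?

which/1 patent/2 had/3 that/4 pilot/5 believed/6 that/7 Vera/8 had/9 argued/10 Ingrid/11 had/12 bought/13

13

The displaced element is "which patent" (word 2).
It is linked across 2 clause boundaries (that → Ø).
It functions as the direct object of "bought", so the gap sits immediately after word 13 ("bought").
Base order: That pilot had believed that Vera had argued Ingrid had bought which patent.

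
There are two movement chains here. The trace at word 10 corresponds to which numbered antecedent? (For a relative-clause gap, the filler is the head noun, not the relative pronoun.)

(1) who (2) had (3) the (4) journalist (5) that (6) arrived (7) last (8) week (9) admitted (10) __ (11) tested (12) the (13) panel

The marked gap is the subject of "tested".
Its filler is the fronted wh-phrase "who", at word 1.
(The other dependency links word 4 to a gap after word 5.)

1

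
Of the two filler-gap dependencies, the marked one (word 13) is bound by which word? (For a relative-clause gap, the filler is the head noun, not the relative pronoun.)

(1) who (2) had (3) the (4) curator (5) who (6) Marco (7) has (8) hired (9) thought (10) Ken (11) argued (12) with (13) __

1

The marked gap is the object of the preposition "with" of "argued".
Its filler is the fronted wh-phrase "who", at word 1.
(The other dependency links word 4 to a gap after word 8.)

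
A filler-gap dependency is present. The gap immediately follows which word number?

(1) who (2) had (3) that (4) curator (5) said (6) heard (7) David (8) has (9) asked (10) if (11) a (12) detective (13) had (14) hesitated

5

The displaced element is "who" (word 1).
It is linked across 1 clause boundary (Ø).
It functions as the subject of "heard", so the gap sits immediately after word 5 ("said").
Base order: That curator had said who heard David has asked if a detective had hesitated.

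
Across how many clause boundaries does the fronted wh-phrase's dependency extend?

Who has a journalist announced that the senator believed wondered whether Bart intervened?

"who" is extracted from the subject of "wondered".
Boundaries crossed, outermost first: [that], [Ø] — 2 in total.

2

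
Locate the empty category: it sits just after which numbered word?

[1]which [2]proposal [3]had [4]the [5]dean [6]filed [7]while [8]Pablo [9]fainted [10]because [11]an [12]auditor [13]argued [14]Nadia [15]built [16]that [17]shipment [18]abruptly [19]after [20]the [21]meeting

6

The displaced element is "which proposal" (word 2).
It functions as the direct object of "filed", so the gap sits immediately after word 6 ("filed").
Base order: The dean had filed which proposal while Pablo fainted because an auditor argued Nadia built that shipment abruptly after the meeting.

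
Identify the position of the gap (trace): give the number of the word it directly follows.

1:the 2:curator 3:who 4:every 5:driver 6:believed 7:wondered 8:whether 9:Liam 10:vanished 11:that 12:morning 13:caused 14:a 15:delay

The displaced element is "the curator" (word 2).
It is linked across 1 clause boundary (Ø).
It functions as the subject of "wondered", so the gap sits immediately after word 6 ("believed").
Base order: Every driver believed the curator wondered whether Liam vanished that morning.

6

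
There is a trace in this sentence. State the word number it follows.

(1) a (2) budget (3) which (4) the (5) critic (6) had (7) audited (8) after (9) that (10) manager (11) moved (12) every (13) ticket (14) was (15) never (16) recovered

7

The displaced element is "a budget" (word 2).
It functions as the direct object of "audited", so the gap sits immediately after word 7 ("audited").
Base order: The critic had audited a budget after that manager moved every ticket.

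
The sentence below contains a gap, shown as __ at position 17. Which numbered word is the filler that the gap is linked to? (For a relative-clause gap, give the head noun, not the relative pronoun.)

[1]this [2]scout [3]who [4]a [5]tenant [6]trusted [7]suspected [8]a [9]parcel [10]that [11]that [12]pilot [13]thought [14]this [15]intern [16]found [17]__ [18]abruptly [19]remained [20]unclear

9

The gap at 17 is the object of "found", inside a relative clause.
The relative pronoun is "that" (word 10); it is bound by the head noun immediately before it.
Its filler is the head noun "parcel", at word 9.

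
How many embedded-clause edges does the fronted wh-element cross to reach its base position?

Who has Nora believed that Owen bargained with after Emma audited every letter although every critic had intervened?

"who" is extracted from the PP object of "bargained".
Boundaries crossed, outermost first: [that] — 1 in total.

1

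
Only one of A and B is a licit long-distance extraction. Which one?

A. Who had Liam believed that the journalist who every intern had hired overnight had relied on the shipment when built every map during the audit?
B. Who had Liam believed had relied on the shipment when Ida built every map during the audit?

In A, the wh-phrase is extracted from inside an adjunct island (introduced by "when"), which blocks movement.
In B, the extraction path crosses only that-complement boundaries, which are transparent.
So B is grammatical.

B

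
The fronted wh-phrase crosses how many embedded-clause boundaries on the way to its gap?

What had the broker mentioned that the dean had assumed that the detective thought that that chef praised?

3

"what" is extracted from the object of "praised".
Boundaries crossed, outermost first: [that], [that], [that] — 3 in total.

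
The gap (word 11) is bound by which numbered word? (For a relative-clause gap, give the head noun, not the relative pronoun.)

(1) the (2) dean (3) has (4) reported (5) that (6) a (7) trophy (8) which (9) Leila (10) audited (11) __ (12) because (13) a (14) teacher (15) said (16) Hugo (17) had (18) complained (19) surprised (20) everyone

The gap at 11 is the object of "audited", inside a relative clause.
The relative pronoun is "which" (word 8); it is bound by the head noun immediately before it.
Its filler is the head noun "trophy", at word 7.

7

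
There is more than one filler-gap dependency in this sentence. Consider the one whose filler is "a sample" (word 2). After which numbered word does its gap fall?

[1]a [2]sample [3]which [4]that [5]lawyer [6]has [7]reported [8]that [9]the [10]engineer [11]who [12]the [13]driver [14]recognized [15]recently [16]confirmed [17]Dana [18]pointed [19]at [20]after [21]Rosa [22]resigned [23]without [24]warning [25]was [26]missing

The displaced element is "a sample" (word 2).
It is linked across 2 clause boundaries (that → Ø).
It functions as the object of the preposition "at" of "pointed", so the gap sits immediately after word 19 ("at").
Base order: That lawyer has reported that the engineer who the driver recognized recently confirmed Dana pointed at a sample after Rosa resigned without warning.

19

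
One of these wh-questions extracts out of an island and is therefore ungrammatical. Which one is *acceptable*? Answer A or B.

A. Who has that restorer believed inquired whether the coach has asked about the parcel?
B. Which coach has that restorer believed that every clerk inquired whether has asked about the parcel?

In B, the wh-phrase is extracted from inside a wh-island (introduced by "whether"), which blocks movement.
In A, the extraction path crosses only that-complement boundaries, which are transparent.
So A is grammatical.

A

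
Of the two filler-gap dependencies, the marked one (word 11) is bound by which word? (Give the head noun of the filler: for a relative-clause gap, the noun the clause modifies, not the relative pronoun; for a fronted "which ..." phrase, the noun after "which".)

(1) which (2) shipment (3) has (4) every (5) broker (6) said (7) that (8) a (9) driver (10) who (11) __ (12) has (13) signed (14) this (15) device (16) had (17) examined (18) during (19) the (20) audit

The marked gap is inside the relative clause, the subject of "signed".
Its filler is the head noun "driver" (via "who"), at word 9.
(The other dependency links word 2 to a gap after word 17.)

9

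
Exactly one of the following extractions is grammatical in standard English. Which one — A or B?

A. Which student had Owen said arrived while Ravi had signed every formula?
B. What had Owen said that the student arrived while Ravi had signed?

In B, the wh-phrase is extracted from inside an adjunct island (introduced by "while"), which blocks movement.
In A, the extraction path crosses only that-complement boundaries, which are transparent.
So A is grammatical.

A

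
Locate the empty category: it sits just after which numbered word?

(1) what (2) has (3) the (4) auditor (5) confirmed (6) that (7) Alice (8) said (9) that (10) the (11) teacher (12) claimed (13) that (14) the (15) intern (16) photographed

The displaced element is "what" (word 1).
It is linked across 3 clause boundaries (that → that → that).
It functions as the direct object of "photographed", so the gap sits immediately after word 16 ("photographed").
Base order: The auditor has confirmed that Alice said that the teacher claimed that the intern photographed what.

16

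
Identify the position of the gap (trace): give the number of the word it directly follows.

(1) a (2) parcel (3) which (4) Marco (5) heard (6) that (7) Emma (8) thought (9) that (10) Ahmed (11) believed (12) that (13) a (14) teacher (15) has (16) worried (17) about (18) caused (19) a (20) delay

17

The displaced element is "a parcel" (word 2).
It is linked across 3 clause boundaries (that → that → that).
It functions as the object of the preposition "about" of "worried", so the gap sits immediately after word 17 ("about").
Base order: Marco heard that Emma thought that Ahmed believed that a teacher has worried about a parcel.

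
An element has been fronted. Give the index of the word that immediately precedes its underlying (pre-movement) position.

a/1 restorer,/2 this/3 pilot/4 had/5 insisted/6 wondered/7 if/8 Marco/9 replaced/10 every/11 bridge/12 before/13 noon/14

6

The displaced element is "a restorer" (word 2).
It is linked across 1 clause boundary (Ø).
It functions as the subject of "wondered", so the gap sits immediately after word 6 ("insisted").
Base order: This pilot had insisted that a restorer wondered if Marco replaced every bridge before noon.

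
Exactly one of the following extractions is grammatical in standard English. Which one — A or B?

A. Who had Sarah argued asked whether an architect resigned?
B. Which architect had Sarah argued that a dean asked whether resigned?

A

In B, the wh-phrase is extracted from inside a wh-island (introduced by "whether"), which blocks movement.
In A, the extraction path crosses only that-complement boundaries, which are transparent.
So A is grammatical.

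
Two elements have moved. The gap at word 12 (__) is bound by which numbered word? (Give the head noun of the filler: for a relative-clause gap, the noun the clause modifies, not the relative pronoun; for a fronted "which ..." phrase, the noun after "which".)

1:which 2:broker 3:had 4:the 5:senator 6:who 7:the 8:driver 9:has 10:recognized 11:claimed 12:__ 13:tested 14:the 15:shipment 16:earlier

The marked gap is the subject of "tested".
Its filler is the fronted wh-phrase "which broker", at word 2.
(The other dependency links word 5 to a gap after word 10.)

2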